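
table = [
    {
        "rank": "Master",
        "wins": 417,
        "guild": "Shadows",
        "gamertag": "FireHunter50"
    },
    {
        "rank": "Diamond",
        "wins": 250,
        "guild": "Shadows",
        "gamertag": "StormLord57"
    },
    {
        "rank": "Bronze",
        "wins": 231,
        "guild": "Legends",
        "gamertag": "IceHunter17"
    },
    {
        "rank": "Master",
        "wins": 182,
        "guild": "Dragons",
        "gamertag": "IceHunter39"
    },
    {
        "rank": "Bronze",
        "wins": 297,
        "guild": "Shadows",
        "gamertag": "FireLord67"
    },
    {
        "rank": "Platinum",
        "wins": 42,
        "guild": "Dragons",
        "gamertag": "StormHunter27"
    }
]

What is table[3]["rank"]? "Master"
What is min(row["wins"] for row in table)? 42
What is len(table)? 6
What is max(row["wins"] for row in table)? 417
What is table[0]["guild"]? "Shadows"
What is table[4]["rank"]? "Bronze"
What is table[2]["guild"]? "Legends"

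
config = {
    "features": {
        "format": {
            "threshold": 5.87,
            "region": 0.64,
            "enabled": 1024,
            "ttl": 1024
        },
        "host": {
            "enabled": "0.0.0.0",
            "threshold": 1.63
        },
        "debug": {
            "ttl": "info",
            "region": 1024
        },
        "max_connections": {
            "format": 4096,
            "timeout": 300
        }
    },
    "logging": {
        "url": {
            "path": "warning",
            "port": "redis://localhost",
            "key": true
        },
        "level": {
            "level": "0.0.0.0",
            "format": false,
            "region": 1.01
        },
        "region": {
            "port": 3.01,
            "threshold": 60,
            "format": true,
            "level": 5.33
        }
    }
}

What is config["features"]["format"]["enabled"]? 1024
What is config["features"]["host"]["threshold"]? 1.63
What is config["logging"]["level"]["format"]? False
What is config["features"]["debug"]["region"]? 1024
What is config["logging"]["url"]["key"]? True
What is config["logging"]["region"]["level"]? 5.33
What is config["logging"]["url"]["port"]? "redis://localhost"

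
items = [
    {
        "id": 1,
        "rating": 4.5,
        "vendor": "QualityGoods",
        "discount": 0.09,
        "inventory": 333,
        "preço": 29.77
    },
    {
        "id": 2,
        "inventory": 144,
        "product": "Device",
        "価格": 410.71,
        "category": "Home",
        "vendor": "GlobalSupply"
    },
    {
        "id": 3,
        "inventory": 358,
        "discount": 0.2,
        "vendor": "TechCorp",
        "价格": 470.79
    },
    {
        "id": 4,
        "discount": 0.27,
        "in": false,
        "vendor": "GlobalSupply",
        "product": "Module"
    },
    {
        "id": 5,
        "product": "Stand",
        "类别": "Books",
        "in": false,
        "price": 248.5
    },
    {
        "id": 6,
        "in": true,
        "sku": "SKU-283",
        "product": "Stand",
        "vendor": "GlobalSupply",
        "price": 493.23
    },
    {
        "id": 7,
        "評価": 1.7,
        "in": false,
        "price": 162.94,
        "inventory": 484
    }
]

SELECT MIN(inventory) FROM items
144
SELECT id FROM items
[1, 2, 3, 4, 5, 6, 7]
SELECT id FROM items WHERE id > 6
[7]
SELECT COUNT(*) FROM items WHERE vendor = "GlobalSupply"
3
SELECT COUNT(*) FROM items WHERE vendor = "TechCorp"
1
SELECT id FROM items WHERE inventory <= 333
[1, 2]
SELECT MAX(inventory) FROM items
484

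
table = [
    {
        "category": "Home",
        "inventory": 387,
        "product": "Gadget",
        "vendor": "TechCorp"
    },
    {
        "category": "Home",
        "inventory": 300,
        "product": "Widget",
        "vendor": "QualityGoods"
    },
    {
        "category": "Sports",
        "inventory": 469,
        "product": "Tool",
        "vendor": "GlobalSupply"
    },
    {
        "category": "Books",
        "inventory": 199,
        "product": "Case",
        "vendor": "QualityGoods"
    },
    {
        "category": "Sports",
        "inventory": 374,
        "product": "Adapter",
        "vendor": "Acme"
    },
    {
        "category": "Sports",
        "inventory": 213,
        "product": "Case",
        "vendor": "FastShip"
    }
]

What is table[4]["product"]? "Adapter"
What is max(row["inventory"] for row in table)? 469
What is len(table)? 6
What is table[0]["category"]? "Home"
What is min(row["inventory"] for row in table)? 199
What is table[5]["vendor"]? "FastShip"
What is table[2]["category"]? "Sports"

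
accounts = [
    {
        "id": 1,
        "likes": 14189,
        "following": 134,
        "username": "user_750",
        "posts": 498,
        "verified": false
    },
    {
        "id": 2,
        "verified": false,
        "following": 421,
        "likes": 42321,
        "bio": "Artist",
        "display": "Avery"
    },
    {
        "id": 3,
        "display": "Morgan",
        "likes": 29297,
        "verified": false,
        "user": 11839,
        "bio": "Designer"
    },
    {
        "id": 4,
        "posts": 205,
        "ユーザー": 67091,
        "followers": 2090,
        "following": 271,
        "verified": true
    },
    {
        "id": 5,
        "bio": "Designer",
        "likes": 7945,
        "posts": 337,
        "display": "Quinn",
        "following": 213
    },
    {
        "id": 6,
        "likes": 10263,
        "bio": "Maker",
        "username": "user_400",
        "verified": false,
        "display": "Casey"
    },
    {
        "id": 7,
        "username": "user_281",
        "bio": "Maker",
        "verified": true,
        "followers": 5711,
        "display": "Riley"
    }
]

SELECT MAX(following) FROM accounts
421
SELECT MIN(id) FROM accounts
1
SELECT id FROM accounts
[1, 2, 3, 4, 5, 6, 7]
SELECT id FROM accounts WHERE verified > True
[]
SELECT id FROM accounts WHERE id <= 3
[1, 2, 3]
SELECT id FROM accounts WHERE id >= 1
[1, 2, 3, 4, 5, 6, 7]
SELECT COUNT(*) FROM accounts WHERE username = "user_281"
1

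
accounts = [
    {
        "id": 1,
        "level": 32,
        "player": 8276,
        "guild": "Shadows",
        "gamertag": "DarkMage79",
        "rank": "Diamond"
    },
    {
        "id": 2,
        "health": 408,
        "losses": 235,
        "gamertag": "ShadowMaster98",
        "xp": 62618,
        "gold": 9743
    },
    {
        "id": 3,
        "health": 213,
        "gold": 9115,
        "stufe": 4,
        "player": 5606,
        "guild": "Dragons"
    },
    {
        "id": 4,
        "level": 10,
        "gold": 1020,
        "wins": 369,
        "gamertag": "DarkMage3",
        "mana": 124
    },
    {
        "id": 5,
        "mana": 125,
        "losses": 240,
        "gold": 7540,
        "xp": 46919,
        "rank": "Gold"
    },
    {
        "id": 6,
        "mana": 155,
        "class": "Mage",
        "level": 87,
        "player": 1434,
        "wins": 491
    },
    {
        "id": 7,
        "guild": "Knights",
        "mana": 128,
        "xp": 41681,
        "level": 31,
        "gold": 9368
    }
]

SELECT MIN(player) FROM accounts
1434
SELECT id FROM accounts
[1, 2, 3, 4, 5, 6, 7]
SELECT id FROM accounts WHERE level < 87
[1, 4, 7]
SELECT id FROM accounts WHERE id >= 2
[2, 3, 4, 5, 6, 7]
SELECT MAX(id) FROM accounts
7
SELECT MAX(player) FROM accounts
8276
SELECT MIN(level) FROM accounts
10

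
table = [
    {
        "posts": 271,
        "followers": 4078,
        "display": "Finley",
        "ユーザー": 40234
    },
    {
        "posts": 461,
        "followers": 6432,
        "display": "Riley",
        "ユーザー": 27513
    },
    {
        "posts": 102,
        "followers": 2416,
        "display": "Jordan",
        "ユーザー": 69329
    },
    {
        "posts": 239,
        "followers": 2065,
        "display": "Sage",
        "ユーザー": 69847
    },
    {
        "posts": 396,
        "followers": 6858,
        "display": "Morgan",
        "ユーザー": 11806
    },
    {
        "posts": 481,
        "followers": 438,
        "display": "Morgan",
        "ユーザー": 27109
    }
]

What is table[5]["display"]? "Morgan"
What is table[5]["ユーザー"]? 27109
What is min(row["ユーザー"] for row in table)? 11806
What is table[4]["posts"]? 396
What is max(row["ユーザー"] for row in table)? 69847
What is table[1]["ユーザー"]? 27513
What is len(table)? 6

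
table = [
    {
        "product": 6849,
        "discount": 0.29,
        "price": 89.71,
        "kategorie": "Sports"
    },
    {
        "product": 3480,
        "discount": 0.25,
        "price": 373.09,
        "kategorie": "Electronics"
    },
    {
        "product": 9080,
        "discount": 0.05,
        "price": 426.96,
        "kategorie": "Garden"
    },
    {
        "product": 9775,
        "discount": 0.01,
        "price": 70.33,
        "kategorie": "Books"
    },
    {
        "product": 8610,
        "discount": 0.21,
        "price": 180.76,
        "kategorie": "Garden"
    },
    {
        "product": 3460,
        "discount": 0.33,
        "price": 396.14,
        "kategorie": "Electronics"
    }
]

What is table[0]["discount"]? 0.29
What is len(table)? 6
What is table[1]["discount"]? 0.25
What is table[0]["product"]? 6849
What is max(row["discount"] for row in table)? 0.33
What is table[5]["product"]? 3460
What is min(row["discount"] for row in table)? 0.01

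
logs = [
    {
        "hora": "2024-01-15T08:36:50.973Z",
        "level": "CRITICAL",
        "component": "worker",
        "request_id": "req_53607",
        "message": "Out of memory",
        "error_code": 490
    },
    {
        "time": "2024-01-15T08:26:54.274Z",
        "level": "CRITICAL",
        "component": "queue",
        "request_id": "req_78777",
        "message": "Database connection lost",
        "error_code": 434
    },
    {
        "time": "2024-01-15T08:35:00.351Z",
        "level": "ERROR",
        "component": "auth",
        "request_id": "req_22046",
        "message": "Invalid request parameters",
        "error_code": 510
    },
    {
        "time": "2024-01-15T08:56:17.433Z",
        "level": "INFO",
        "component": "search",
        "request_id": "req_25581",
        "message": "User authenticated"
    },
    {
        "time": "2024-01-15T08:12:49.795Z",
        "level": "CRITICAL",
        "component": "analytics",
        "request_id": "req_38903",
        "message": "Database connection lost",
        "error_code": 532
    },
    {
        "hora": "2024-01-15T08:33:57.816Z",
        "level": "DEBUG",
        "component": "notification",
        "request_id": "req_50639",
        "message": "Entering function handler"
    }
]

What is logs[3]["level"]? "INFO"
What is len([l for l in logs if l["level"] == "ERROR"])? 1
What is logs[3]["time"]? "2024-01-15T08:56:17.433Z"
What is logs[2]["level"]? "ERROR"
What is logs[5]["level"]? "DEBUG"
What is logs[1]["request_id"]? "req_78777"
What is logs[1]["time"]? "2024-01-15T08:26:54.274Z"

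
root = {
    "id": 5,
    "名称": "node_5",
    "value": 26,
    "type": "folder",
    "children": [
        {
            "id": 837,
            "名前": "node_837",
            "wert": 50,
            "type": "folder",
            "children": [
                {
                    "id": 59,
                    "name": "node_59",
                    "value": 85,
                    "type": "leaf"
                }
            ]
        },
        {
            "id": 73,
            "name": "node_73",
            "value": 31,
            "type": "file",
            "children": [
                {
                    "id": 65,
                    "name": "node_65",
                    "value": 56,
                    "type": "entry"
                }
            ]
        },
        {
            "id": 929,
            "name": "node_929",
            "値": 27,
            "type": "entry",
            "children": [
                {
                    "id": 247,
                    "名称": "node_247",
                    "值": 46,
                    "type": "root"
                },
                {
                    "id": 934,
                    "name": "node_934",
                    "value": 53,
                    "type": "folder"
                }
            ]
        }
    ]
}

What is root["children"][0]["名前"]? "node_837"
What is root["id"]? 5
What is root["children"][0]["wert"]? 50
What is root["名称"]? "node_5"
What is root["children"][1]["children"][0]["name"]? "node_65"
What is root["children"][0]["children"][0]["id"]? 59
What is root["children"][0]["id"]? 837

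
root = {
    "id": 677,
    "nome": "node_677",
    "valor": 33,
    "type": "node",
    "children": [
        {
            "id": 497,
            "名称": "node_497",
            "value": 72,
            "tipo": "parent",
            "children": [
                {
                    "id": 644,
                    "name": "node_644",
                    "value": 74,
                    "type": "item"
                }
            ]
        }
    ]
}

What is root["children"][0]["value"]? 72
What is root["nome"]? "node_677"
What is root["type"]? "node"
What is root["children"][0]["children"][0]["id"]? 644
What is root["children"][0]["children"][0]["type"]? "item"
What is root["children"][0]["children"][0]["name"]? "node_644"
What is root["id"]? 677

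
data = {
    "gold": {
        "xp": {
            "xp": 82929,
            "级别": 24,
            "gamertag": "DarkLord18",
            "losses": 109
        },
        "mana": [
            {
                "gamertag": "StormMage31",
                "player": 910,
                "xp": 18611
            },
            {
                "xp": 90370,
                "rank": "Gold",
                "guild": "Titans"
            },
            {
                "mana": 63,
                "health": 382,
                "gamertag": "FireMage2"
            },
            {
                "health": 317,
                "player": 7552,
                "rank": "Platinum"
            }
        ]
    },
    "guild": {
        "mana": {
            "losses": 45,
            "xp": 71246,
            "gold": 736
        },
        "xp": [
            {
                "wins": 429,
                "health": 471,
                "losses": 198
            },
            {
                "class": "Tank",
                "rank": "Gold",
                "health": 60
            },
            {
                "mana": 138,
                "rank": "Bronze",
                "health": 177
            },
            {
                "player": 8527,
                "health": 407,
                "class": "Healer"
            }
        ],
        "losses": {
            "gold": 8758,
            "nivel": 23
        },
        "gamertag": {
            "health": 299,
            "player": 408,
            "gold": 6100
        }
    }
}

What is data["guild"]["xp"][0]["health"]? 471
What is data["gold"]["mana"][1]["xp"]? 90370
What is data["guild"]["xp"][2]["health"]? 177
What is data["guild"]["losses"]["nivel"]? 23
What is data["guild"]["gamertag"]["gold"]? 6100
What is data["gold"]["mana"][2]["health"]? 382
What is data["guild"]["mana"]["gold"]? 736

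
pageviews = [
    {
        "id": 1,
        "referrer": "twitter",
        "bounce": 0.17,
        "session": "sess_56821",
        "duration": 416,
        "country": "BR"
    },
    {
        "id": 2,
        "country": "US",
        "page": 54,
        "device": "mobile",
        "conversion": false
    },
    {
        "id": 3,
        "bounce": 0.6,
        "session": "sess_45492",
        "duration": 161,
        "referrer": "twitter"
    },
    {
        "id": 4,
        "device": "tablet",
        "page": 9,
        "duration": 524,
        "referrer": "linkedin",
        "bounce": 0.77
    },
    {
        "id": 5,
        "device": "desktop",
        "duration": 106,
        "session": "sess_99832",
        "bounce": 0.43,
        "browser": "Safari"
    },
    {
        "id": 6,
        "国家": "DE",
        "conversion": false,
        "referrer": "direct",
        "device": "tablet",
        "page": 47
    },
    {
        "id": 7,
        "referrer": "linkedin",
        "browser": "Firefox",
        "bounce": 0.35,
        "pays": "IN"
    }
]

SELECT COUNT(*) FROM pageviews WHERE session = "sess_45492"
1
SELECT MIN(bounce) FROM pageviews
0.17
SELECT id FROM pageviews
[1, 2, 3, 4, 5, 6, 7]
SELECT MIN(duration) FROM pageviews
106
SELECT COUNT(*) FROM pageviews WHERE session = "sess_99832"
1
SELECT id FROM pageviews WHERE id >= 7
[7]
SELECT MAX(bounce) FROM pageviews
0.77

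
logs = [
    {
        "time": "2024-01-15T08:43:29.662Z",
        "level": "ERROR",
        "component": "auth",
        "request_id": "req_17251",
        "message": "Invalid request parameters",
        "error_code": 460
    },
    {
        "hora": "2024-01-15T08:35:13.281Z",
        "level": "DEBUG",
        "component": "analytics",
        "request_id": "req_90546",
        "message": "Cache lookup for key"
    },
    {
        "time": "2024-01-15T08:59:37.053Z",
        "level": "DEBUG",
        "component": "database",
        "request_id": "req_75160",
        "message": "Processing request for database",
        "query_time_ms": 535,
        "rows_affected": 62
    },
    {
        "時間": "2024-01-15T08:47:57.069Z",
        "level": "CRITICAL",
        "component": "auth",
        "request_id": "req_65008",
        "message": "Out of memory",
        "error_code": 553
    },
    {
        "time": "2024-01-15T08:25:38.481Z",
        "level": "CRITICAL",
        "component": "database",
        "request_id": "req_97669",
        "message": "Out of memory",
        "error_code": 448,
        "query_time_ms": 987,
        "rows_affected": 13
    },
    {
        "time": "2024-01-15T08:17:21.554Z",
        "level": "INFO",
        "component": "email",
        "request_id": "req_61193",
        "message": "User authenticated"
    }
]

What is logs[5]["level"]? "INFO"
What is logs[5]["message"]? "User authenticated"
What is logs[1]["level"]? "DEBUG"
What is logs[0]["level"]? "ERROR"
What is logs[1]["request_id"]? "req_90546"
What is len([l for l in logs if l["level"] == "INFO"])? 1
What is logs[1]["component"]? "analytics"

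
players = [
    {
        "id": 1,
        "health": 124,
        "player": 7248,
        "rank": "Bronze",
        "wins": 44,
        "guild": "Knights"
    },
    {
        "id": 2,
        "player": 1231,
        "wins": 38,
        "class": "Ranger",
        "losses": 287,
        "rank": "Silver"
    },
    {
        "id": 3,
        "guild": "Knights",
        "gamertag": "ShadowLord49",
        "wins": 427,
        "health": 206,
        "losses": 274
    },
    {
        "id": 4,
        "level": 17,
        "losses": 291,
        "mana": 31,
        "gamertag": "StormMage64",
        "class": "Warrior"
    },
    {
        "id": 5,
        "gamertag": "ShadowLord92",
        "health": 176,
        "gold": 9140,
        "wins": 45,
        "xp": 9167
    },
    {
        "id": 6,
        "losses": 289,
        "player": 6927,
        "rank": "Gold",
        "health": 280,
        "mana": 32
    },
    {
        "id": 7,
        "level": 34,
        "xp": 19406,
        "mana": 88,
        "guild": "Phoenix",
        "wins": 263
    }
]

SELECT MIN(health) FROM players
124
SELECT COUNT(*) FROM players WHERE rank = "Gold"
1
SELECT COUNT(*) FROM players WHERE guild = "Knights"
2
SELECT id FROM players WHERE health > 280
[]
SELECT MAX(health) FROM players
280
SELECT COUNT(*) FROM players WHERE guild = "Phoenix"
1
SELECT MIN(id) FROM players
1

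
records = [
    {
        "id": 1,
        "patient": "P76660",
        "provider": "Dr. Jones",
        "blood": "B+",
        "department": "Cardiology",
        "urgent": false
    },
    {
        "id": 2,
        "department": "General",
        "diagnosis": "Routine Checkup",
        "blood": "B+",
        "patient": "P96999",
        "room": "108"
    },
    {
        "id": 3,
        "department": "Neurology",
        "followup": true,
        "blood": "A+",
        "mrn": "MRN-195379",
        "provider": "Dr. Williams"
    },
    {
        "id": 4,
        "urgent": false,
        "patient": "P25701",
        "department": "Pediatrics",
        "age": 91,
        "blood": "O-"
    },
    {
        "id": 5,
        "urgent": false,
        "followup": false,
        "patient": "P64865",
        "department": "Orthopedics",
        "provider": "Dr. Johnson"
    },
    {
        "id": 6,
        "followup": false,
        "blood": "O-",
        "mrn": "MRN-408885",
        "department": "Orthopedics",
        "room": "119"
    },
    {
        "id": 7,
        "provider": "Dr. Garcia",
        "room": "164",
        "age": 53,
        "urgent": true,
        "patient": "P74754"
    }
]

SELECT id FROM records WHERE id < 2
[1]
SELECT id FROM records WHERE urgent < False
[]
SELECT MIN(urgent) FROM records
False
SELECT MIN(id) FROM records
1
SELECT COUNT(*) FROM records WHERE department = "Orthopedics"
2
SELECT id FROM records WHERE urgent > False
[7]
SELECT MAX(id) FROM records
7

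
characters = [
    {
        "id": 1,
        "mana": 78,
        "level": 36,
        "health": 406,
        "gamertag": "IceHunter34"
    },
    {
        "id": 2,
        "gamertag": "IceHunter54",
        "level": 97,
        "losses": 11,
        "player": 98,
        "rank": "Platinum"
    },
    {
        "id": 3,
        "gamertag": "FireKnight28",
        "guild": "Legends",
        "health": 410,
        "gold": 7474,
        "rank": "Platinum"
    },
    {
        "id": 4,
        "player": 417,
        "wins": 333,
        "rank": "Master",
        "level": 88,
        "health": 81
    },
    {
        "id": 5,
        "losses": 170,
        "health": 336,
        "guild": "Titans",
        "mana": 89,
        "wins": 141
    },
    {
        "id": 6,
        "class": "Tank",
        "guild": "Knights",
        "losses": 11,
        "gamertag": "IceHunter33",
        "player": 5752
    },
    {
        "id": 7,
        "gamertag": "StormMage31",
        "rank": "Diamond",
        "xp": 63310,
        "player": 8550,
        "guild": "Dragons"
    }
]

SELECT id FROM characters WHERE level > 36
[2, 4]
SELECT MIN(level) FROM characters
36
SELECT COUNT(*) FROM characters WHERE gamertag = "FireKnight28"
1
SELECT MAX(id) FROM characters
7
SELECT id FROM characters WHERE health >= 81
[1, 3, 4, 5]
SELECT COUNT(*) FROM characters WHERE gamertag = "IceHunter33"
1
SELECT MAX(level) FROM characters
97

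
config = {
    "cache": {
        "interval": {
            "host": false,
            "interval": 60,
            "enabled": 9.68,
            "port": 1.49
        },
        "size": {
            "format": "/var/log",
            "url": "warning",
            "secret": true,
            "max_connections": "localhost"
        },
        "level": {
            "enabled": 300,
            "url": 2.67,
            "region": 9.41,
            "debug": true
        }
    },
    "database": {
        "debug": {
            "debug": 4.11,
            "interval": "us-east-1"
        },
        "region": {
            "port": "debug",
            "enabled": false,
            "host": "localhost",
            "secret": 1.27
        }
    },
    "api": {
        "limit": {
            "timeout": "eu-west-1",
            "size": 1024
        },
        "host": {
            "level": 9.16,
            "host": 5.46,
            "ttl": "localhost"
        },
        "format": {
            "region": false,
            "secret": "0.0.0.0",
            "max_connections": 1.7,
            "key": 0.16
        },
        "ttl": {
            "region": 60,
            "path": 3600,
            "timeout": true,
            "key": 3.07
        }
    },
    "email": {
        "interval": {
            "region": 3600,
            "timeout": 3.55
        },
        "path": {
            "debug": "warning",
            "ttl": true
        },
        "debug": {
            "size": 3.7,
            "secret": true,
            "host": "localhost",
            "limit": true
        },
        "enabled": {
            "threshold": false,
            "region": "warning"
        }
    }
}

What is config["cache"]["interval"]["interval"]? 60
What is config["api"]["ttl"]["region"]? 60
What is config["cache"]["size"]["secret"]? True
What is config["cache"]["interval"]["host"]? False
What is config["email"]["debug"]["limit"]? True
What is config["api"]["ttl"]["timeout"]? True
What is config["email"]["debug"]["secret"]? True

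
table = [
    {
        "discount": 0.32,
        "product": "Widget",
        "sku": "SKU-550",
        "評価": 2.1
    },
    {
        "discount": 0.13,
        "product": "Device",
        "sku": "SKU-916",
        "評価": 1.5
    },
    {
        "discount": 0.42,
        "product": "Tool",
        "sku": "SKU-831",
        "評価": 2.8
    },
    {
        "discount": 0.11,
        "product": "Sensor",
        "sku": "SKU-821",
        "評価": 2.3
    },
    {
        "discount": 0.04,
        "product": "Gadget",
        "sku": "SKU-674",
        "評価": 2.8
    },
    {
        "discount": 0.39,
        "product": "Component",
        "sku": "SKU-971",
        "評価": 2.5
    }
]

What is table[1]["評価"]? 1.5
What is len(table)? 6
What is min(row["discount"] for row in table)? 0.04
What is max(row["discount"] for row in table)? 0.42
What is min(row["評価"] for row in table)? 1.5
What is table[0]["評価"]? 2.1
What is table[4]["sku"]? "SKU-674"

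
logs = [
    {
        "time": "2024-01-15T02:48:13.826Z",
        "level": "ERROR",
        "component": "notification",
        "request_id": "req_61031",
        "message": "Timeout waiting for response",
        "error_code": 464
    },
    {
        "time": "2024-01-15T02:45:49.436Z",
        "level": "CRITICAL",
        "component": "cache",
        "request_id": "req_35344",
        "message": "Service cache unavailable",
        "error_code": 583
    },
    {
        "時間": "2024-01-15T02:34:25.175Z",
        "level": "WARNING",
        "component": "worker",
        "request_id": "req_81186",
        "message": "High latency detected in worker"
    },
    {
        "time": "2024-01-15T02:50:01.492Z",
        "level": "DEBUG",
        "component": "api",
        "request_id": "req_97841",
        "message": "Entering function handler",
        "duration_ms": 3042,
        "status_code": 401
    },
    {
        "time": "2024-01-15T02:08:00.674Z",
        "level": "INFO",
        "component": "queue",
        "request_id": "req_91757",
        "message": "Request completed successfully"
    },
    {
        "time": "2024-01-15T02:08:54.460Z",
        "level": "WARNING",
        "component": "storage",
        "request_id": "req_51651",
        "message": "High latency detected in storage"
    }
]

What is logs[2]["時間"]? "2024-01-15T02:34:25.175Z"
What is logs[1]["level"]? "CRITICAL"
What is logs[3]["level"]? "DEBUG"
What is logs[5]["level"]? "WARNING"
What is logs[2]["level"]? "WARNING"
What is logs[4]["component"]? "queue"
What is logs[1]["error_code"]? 583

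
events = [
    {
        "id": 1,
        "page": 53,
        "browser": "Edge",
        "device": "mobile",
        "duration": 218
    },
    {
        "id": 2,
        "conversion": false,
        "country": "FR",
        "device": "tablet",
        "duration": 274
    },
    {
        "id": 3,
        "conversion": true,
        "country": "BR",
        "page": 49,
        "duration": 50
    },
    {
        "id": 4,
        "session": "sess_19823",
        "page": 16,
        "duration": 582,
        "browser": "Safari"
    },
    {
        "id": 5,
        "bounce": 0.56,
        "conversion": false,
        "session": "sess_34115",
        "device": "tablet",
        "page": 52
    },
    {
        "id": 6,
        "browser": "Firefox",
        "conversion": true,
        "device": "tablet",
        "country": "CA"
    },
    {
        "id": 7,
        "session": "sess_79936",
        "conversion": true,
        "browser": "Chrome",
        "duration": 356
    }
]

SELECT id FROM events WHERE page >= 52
[1, 5]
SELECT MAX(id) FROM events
7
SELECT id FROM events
[1, 2, 3, 4, 5, 6, 7]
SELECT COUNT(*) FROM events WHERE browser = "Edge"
1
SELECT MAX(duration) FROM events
582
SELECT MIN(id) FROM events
1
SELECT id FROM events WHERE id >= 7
[7]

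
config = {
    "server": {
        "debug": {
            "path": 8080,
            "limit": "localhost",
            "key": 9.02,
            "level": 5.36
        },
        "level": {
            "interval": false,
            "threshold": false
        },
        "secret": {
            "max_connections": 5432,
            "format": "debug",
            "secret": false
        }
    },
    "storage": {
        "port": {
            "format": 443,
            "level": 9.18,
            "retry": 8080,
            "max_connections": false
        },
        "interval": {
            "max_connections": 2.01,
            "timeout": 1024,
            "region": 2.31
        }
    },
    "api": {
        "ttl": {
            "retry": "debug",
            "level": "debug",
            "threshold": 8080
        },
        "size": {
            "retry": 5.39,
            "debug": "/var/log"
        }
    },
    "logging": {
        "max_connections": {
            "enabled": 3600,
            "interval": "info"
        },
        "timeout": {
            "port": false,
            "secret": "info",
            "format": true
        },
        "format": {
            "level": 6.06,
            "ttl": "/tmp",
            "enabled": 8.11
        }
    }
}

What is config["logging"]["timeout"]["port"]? False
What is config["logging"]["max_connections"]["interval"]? "info"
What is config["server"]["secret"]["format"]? "debug"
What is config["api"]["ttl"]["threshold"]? 8080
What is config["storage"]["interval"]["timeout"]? 1024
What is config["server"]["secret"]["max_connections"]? 5432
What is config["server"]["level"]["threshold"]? False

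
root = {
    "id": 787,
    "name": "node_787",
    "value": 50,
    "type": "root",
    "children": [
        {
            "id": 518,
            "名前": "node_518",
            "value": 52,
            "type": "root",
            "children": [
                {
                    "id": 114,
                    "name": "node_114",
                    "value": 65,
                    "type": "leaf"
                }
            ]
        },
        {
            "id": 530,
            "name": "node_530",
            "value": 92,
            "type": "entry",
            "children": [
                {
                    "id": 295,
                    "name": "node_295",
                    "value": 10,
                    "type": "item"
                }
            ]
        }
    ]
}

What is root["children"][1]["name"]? "node_530"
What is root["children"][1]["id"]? 530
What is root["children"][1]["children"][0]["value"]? 10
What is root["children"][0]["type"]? "root"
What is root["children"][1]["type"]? "entry"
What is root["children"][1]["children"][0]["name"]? "node_295"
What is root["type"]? "root"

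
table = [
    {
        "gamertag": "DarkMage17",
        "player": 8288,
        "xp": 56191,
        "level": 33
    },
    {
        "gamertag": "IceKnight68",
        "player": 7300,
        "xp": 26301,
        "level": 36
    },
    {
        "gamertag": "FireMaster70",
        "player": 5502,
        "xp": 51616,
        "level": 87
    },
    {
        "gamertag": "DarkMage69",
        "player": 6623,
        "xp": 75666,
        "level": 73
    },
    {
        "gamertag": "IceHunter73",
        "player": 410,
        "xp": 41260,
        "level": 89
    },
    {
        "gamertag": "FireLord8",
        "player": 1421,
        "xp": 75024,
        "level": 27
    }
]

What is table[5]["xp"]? 75024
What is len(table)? 6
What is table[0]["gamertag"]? "DarkMage17"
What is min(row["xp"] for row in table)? 26301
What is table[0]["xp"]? 56191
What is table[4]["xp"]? 41260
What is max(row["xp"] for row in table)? 75666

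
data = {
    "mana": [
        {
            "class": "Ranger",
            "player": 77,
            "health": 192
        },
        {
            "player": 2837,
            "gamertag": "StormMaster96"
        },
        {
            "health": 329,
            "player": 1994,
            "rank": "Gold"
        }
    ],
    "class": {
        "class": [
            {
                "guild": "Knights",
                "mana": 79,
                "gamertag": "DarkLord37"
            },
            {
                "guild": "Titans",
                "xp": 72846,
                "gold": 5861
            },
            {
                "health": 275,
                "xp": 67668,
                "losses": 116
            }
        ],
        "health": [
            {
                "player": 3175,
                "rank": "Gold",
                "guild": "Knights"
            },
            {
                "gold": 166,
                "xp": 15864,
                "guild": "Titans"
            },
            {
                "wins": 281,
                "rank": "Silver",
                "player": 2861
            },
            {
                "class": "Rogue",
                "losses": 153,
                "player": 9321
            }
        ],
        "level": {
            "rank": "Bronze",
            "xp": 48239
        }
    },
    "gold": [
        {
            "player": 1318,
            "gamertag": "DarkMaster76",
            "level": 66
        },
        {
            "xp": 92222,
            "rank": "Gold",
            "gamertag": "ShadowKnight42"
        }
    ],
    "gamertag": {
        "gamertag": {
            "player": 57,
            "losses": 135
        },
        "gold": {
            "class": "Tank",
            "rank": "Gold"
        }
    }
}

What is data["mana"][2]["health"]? 329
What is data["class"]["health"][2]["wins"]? 281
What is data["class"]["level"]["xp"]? 48239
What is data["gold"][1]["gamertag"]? "ShadowKnight42"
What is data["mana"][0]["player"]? 77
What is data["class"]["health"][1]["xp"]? 15864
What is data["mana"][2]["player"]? 1994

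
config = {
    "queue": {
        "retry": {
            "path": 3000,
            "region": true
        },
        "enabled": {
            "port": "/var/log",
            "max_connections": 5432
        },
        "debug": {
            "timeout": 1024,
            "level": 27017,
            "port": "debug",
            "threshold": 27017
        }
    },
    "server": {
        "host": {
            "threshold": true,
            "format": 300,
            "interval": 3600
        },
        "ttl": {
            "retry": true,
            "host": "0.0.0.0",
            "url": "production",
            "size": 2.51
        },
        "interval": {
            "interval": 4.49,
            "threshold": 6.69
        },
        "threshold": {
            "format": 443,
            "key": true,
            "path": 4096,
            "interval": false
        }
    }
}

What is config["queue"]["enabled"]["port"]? "/var/log"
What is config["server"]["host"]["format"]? 300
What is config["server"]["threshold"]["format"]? 443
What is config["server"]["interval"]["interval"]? 4.49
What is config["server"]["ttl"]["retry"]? True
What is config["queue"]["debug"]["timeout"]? 1024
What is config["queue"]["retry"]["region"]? True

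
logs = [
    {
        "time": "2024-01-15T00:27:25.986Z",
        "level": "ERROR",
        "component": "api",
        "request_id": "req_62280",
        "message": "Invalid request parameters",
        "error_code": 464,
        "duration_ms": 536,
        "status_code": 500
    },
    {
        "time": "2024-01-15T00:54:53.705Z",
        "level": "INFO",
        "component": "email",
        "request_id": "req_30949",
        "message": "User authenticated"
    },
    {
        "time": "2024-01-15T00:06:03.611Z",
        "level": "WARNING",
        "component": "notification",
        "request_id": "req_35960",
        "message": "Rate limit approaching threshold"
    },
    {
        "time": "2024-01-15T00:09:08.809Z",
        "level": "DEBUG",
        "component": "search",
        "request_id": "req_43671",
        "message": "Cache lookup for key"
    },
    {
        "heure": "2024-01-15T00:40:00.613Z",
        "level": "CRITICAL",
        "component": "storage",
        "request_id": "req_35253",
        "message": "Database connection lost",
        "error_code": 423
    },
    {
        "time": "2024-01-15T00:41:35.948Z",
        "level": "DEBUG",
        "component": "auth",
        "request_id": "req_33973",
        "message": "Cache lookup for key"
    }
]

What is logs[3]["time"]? "2024-01-15T00:09:08.809Z"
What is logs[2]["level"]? "WARNING"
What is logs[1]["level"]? "INFO"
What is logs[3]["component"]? "search"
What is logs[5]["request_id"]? "req_33973"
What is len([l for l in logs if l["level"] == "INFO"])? 1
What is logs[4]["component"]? "storage"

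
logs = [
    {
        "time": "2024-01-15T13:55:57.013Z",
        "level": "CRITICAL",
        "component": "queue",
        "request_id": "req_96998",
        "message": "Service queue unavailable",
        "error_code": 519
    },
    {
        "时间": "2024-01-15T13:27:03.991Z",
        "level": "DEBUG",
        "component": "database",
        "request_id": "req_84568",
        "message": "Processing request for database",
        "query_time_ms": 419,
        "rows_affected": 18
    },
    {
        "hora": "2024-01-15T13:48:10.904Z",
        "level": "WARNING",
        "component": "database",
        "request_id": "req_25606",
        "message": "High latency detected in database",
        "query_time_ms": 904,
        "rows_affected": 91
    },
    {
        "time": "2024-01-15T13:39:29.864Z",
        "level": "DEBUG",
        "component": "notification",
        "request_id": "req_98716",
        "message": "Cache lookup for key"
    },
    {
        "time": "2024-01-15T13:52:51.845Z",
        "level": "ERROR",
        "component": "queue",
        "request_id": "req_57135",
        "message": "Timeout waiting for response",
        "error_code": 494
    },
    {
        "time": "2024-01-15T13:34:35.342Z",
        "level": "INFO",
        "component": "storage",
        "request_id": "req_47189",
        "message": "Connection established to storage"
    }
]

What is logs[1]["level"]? "DEBUG"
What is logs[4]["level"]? "ERROR"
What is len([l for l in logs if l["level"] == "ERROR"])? 1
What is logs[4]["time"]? "2024-01-15T13:52:51.845Z"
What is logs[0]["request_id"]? "req_96998"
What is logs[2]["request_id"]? "req_25606"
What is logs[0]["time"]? "2024-01-15T13:55:57.013Z"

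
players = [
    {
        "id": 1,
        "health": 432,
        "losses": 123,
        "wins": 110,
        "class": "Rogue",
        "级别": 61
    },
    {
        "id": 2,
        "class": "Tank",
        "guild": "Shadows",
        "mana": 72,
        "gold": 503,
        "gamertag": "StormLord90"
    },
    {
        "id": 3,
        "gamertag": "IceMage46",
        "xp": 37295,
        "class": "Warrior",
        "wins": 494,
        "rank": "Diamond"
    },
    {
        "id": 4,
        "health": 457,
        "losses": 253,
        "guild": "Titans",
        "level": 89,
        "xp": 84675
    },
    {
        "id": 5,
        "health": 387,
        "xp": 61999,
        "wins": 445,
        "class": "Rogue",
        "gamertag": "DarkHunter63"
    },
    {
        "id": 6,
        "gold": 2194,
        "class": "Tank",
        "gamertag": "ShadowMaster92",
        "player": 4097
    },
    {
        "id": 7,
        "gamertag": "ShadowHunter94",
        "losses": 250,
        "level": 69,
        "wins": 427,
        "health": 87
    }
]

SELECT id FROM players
[1, 2, 3, 4, 5, 6, 7]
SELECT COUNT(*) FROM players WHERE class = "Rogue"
2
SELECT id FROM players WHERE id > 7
[]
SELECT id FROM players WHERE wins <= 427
[1, 7]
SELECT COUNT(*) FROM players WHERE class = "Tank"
2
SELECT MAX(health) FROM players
457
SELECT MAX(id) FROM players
7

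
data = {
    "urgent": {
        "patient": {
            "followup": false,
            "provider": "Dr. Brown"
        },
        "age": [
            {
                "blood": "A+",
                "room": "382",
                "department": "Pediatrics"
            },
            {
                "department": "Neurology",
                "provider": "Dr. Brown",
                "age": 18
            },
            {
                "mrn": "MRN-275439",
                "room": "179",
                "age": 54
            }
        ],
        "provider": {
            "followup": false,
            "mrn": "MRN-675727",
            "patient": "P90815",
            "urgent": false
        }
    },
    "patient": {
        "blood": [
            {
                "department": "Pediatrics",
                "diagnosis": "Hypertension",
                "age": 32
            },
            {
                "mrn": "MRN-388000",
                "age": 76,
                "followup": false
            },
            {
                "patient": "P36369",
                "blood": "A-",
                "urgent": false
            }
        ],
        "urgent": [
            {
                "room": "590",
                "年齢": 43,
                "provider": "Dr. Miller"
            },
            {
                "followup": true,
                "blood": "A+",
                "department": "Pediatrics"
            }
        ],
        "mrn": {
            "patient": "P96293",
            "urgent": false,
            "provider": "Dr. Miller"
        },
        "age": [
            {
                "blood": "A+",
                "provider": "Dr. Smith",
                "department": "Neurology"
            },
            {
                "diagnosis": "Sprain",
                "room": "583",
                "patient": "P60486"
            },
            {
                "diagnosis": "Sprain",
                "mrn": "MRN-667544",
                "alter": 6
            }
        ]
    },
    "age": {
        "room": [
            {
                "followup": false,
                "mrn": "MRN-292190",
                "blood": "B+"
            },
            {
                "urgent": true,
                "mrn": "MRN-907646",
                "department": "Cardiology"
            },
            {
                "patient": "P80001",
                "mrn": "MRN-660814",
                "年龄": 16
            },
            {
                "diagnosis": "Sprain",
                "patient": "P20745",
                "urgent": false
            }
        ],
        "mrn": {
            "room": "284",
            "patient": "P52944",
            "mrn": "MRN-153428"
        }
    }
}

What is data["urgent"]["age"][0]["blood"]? "A+"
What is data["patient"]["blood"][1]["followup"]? False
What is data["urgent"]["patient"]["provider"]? "Dr. Brown"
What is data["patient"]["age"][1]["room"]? "583"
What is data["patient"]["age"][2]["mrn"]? "MRN-667544"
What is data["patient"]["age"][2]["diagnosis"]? "Sprain"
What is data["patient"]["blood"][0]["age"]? 32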